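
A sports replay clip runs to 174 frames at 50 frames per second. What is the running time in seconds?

3.48 seconds

Running time = 174 / (50) = 3.48 s.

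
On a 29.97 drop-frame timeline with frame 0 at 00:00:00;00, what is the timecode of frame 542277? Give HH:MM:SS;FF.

05:01:33;29

Ten DF minutes hold 17982 frames, so frame 542277 lies in block 30 (frames 539460–557441) with 2817 frames into that block.
The block's first minute is 1800 frames and the rest 1798 each; 2817 frames reaches minute 1, so 30 × 18 + 1 × 2 = 542 labels have been skipped so far.
Adding those back, label number 542277 + 542 = 542819 at 30 labels/s is 18093 s + 29 f = 5 h 1 min 33 s frame 29, i.e. 05:01:33;29.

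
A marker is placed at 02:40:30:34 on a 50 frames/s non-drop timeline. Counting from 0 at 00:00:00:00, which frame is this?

frame 481534

Total seconds to the label: (2 × 3600 + 40 × 60 + 30) = 9630.
Frame index = 9630 × 50 + 34 = 481534.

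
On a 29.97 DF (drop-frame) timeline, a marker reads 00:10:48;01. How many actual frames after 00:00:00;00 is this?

Complete 10-minute blocks: 1, each 17982 frames → 17982.
Remaining 0 whole minutes in the current block: 0 frames.
Within the current minute: 48 × 30 + 1 = 1441. Total = 17982 + 0 + 1441 = 19423.

19423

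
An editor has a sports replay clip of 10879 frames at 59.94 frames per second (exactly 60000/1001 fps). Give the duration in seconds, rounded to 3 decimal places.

Running time = 10879 × 1001/60000 = 10889879/60000 s ≈ 181.498 s.

181.498 seconds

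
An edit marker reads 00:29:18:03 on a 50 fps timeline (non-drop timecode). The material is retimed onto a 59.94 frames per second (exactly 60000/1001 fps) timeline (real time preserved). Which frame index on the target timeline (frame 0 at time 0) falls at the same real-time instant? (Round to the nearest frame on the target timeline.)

Source frame index: (0×3600 + 29×60 + 18) × 50 + 3 = 87903.
Real time: 87903 / (50) = 87903/50 s.
Target frame: (87903/50) × (60000/1001) = 105483600/1001 ≈ 105378.222 → 105378.

frame 105378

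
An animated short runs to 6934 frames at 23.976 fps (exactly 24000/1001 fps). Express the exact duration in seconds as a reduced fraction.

Running time = 6934 ÷ (24000/1001) = 6934 × 1001/24000 = 3470467/12000 s.

3470467/12000 seconds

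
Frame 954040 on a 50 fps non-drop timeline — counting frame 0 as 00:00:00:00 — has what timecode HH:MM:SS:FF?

05:18:00:40

954040 ÷ 50 = 19080 full seconds, remainder 40 frames.
19080 s = 5 h 18 min 0 s.
Timecode: 05:18:00:40.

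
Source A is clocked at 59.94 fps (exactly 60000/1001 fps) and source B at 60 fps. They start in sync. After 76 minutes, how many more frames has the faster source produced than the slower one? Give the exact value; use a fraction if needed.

273600/1001 frames

76 min = 4560 s.
A emits 60000/1001 × 4560 = 273600000/1001 frames; B emits 60 × 4560 = 273600.
Difference = 273600/1001 frames (≈ 273.3267); B is ahead of A.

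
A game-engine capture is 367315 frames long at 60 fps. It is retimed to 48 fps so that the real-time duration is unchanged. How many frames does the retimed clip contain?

Target frames = source frames × (target rate / source rate) = 367315 × (48)/(60) = 367315 × 4/5 = 293852.

293852 frames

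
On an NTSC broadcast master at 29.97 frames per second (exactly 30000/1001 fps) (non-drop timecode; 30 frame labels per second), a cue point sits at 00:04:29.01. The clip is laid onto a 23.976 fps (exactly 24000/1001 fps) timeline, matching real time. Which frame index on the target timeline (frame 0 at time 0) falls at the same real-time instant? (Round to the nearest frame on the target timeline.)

Source frame index: (0×3600 + 4×60 + 29) × 30 + 1 = 8071.
Real time: 8071 / (30000/1001) = 8079071/30000 s.
Target frame: (8079071/30000) × (24000/1001) = 32284/5 ≈ 6456.800 → 6457.

frame 6457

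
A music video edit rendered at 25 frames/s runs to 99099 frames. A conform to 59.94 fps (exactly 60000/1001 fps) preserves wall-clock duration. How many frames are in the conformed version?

Target frames = source frames × (target rate / source rate) = 99099 × (60000/1001)/(25) = 99099 × 2400/1001 = 237600.

237600 frames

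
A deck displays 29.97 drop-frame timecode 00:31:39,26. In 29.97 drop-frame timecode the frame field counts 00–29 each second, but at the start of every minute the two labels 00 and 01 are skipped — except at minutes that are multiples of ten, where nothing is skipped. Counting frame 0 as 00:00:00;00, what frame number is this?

56940

As if non-drop at 30 labels/s: (0 × 3600 + 31 × 60 + 39) × 30 + 26 = 56996.
Minute boundaries passed: 31; those not divisible by 10: 31 − 3 = 28; dropped labels = 2 × 28 = 56.
Actual frame index = 56996 − 56 = 56940.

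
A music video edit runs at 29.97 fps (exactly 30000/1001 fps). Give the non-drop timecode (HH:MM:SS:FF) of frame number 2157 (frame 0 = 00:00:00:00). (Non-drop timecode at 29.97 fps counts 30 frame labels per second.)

00:01:11:27

2157 ÷ 30 = 71 full seconds, remainder 27 frames.
71 s = 0 h 1 min 11 s.
Timecode: 00:01:11:27.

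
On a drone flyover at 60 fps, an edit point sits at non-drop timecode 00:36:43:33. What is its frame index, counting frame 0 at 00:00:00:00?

132213

Total seconds to the label: (0 × 3600 + 36 × 60 + 43) = 2203.
Frame index = 2203 × 60 + 33 = 132213.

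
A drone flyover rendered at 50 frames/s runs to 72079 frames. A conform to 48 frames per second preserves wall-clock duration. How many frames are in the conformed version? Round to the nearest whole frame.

69196 frames

Frames at target rate = 72079 × (48) / (50) = 1729896/25 ≈ 69195.840.
Nearest whole frame: 69196.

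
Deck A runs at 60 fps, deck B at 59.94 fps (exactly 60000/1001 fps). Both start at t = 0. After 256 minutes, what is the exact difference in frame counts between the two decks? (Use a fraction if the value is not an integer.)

921600/1001 frames

256 min = 15360 s.
A emits 60 × 15360 = 921600 frames; B emits 60000/1001 × 15360 = 921600000/1001.
Difference = 921600/1001 frames (≈ 920.6793); B is behind A.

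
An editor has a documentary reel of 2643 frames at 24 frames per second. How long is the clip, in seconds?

Running time = 2643 / (24) = 110.125 s.

110.125 seconds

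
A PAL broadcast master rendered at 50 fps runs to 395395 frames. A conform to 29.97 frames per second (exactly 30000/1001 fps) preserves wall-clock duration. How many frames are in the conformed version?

Target frames = source frames × (target rate / source rate) = 395395 × (30000/1001)/(50) = 395395 × 600/1001 = 237000.

237000 frames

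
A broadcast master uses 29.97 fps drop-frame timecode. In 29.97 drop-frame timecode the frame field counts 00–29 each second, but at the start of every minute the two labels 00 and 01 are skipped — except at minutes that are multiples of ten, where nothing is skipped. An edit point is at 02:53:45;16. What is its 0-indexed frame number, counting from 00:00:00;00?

Complete 10-minute blocks: 17, each 17982 frames → 305694.
Remaining 3 whole minutes in the current block: 1800 + 2 × 1798 = 5396 frames.
Within the current minute: 45 × 30 + 16 − 2 = 1364 (labels ;00/;01 skipped at this minute). Total = 305694 + 5396 + 1364 = 312454.

312454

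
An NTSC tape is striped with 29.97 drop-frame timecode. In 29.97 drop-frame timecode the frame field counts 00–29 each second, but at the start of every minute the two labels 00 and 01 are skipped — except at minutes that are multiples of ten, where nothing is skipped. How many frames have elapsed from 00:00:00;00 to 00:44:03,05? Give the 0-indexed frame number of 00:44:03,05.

79215

Complete 10-minute blocks: 4, each 17982 frames → 71928.
Remaining 4 whole minutes in the current block: 1800 + 3 × 1798 = 7194 frames.
Within the current minute: 3 × 30 + 5 − 2 = 93 (labels ;00/;01 skipped at this minute). Total = 71928 + 7194 + 93 = 79215.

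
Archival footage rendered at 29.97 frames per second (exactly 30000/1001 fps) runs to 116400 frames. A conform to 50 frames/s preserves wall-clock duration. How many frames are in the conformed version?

Target frames = source frames × (target rate / source rate) = 116400 × (50)/(30000/1001) = 116400 × 1001/600 = 194194.

194194 frames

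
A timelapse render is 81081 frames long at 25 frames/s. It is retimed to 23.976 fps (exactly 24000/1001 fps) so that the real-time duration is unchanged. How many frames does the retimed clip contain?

77760 frames

Target frames = source frames × (target rate / source rate) = 81081 × (24000/1001)/(25) = 81081 × 960/1001 = 77760.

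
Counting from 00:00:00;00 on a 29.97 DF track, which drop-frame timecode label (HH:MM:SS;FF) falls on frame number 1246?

00:00:41;16

Each 10-minute DF block holds 10 × 60 × 30 − 9 × 2 = 17982 frames. 1246 ÷ 17982 → 0 full blocks, remainder 1246.
Within the partial block the first minute is 1800 frames and each further minute 1798, so 0 further minute boundaries passed. Total skipped labels = 18 × 0 + 2 × 0 = 0.
Non-drop label index = 1246 + 0 = 1246; at 30 labels/s that is 00:00:41:16, i.e. DF 00:00:41;16.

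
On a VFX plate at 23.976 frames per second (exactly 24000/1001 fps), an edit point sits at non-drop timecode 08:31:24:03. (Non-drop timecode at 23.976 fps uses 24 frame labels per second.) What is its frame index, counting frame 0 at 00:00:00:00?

736419

Total seconds to the label: (8 × 3600 + 31 × 60 + 24) = 30684.
Frame index = 30684 × 24 + 3 = 736419.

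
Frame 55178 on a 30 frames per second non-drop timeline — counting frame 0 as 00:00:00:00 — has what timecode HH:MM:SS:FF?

55178 ÷ 30 = 1839 full seconds, remainder 8 frames.
1839 s = 0 h 30 min 39 s.
Timecode: 00:30:39:08.

00:30:39:08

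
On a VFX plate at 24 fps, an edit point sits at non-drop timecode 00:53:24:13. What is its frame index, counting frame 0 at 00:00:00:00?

76909

Total seconds to the label: (0 × 3600 + 53 × 60 + 24) = 3204.
Frame index = 3204 × 24 + 13 = 76909.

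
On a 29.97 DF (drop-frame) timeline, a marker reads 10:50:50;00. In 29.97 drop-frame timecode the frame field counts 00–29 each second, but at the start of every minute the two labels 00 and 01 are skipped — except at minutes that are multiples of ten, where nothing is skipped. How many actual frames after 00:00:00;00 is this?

1170330

Complete 10-minute blocks: 65, each 17982 frames → 1168830.
Remaining 0 whole minutes in the current block: 0 frames.
Within the current minute: 50 × 30 + 0 = 1500. Total = 1168830 + 0 + 1500 = 1170330.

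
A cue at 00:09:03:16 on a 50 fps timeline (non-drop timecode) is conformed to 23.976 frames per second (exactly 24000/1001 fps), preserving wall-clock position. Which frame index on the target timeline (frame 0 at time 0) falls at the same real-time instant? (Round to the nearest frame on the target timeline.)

Source frame index: (0×3600 + 9×60 + 3) × 50 + 16 = 27166.
Real time: 27166 / (50) = 13583/25 s.
Target frame: (13583/25) × (24000/1001) = 13039680/1001 ≈ 13026.653 → 13027.

frame 13027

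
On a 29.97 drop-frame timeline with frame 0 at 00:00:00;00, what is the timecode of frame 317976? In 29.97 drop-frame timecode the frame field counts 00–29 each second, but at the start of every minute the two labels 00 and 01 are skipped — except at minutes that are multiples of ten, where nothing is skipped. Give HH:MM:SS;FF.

02:56:49;24

Ten DF minutes hold 17982 frames, so frame 317976 lies in block 17 (frames 305694–323675) with 12282 frames into that block.
The block's first minute is 1800 frames and the rest 1798 each; 12282 frames reaches minute 6, so 17 × 18 + 6 × 2 = 318 labels have been skipped so far.
Adding those back, label number 317976 + 318 = 318294 at 30 labels/s is 10609 s + 24 f = 2 h 56 min 49 s frame 24, i.e. 02:56:49;24.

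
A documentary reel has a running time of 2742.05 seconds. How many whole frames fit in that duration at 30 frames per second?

Frames = 2742.05 × 30 = 164523/2 ≈ 82261.5000.
Complete frames: 82261.

82261 frames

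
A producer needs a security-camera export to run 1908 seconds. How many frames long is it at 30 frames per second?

57240 frames

Frames = 1908 × 30 = 57240.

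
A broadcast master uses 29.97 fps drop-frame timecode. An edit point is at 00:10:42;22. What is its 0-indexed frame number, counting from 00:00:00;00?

19264

As if non-drop at 30 labels/s: (0 × 3600 + 10 × 60 + 42) × 30 + 22 = 19282.
Minute boundaries passed: 10; those not divisible by 10: 10 − 1 = 9; dropped labels = 2 × 9 = 18.
Actual frame index = 19282 − 18 = 19264.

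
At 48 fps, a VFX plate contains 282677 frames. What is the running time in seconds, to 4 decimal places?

Running time = 282677 × 1/48 = 282677/48 s ≈ 5889.1042 s.

5889.1042 seconds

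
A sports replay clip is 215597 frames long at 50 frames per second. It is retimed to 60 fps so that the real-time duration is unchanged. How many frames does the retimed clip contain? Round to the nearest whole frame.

258716 frames

Frames at target rate = 215597 × (60) / (50) = 1293582/5 ≈ 258716.400.
Nearest whole frame: 258716.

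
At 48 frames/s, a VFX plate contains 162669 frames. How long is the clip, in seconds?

Running time = 162669 / (48) = 3388.9375 s.

3388.9375 seconds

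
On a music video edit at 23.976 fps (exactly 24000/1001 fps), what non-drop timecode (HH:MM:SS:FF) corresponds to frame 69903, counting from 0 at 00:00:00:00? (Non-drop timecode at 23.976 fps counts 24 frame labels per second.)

69903 ÷ 24 = 2912 full seconds, remainder 15 frames.
2912 s = 0 h 48 min 32 s.
Timecode: 00:48:32:15.

00:48:32:15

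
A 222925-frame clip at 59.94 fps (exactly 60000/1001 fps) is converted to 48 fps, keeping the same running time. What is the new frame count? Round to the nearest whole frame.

178518 frames

Frames at target rate = 222925 × (48) / (60000/1001) = 8925917/50 ≈ 178518.340.
Nearest whole frame: 178518.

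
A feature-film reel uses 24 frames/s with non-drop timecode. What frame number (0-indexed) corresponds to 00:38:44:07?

Total seconds to the label: (0 × 3600 + 38 × 60 + 44) = 2324.
Frame index = 2324 × 24 + 7 = 55783.

frame 55783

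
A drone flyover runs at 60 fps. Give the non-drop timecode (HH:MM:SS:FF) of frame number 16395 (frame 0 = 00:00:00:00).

16395 ÷ 60 = 273 full seconds, remainder 15 frames.
273 s = 0 h 4 min 33 s.
Timecode: 00:04:33:15.

00:04:33:15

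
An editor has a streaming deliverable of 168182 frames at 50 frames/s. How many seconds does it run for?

Running time = 168182 / (50) = 3363.64 s.

3363.64 seconds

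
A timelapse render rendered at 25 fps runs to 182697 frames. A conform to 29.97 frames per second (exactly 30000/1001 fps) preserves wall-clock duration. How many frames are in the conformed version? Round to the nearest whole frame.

219017 frames

Frames at target rate = 182697 × (30000/1001) / (25) = 219236400/1001 ≈ 219017.383.
Nearest whole frame: 219017.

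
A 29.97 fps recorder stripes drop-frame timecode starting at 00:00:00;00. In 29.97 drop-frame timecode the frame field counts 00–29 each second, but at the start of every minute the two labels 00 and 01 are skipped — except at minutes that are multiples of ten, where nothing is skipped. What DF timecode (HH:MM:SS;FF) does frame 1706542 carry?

15:49:01;22

Ten DF minutes hold 17982 frames, so frame 1706542 lies in block 94 (frames 1690308–1708289) with 16234 frames into that block.
The block's first minute is 1800 frames and the rest 1798 each; 16234 frames reaches minute 9, so 94 × 18 + 9 × 2 = 1710 labels have been skipped so far.
Adding those back, label number 1706542 + 1710 = 1708252 at 30 labels/s is 56941 s + 22 f = 15 h 49 min 1 s frame 22, i.e. 15:49:01;22.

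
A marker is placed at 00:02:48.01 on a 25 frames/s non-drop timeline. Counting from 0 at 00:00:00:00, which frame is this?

4201

Total seconds to the label: (0 × 3600 + 2 × 60 + 48) = 168.
Frame index = 168 × 25 + 1 = 4201.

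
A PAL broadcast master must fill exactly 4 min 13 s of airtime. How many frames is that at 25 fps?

6325 frames

4 min 13 s = 253 s.
Frames = 253 × 25 = 6325.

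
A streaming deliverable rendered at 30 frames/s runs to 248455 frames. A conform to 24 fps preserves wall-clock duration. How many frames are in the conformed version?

Target frames = source frames × (target rate / source rate) = 248455 × (24)/(30) = 248455 × 4/5 = 198764.

198764 frames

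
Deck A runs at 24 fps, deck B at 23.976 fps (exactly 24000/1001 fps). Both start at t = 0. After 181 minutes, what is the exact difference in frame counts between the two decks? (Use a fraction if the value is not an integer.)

181 min = 10860 s.
A emits 24 × 10860 = 260640 frames; B emits 24000/1001 × 10860 = 260640000/1001.
Difference = 260640/1001 frames (≈ 260.3796); B is behind A.

260640/1001 frames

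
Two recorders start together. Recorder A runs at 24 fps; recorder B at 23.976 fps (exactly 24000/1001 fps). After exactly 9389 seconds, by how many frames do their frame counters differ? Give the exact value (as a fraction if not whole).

A emits 24 × 9389 = 225336 frames; B emits 24000/1001 × 9389 = 225336000/1001.
Difference = 225336/1001 frames (≈ 225.1109); B is behind A.

225336/1001 frames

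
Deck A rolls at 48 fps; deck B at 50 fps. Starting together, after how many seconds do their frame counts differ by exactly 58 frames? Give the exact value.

The gap grows by |50 − 48| = 2 frames per second.
Time for a 58-frame gap: 58 ÷ (2) = 29 s.

29 seconds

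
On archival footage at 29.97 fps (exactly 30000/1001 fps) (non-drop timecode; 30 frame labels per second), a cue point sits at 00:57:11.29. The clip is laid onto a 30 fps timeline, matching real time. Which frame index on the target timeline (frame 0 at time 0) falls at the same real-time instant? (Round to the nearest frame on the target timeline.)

frame 103062

Source frame index: (0×3600 + 57×60 + 11) × 30 + 29 = 102959.
Real time: 102959 / (30000/1001) = 103061959/30000 s.
Target frame: (103061959/30000) × (30) = 103061959/1000 ≈ 103061.959 → 103062.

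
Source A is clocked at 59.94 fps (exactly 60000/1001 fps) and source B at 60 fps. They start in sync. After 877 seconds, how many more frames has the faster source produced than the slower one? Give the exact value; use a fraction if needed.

A emits 60000/1001 × 877 = 52620000/1001 frames; B emits 60 × 877 = 52620.
Difference = 52620/1001 frames (≈ 52.5674); B is ahead of A.

52620/1001 frames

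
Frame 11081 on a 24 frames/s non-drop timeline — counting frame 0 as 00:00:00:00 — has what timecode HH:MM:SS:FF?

00:07:41:17

11081 ÷ 24 = 461 full seconds, remainder 17 frames.
461 s = 0 h 7 min 41 s.
Timecode: 00:07:41:17.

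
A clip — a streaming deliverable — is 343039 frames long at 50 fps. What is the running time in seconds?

6860.78 seconds

Running time = 343039 / (50) = 6860.78 s.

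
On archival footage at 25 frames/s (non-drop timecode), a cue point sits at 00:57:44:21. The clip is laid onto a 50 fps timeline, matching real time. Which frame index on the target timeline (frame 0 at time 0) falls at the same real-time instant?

frame 173242

Source frame index: (0×3600 + 57×60 + 44) × 25 + 21 = 86621.
Real time: 86621 / (25) = 86621/25 s.
Target frame: (86621/25) × (50) = 173242.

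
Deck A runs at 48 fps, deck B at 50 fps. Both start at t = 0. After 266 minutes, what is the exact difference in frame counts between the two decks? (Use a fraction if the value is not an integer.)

31920 frames

266 min = 15960 s.
A emits 48 × 15960 = 766080 frames; B emits 50 × 15960 = 798000.
Difference = 31920 frames; B is ahead of A.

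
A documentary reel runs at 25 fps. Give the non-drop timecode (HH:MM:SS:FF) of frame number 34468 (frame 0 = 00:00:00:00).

34468 ÷ 25 = 1378 full seconds, remainder 18 frames.
1378 s = 0 h 22 min 58 s.
Timecode: 00:22:58:18.

00:22:58:18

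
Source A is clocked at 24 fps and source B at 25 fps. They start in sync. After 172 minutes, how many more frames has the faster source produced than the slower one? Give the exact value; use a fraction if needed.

10320 frames

172 min = 10320 s.
A emits 24 × 10320 = 247680 frames; B emits 25 × 10320 = 258000.
Difference = 10320 frames; B is ahead of A.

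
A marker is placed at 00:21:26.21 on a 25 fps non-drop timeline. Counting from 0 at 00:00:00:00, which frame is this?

Total seconds to the label: (0 × 3600 + 21 × 60 + 26) = 1286.
Frame index = 1286 × 25 + 21 = 32171.

frame 32171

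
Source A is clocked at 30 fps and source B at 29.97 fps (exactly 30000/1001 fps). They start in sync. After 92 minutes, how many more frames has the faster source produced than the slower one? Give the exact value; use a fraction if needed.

92 min = 5520 s.
A emits 30 × 5520 = 165600 frames; B emits 30000/1001 × 5520 = 165600000/1001.
Difference = 165600/1001 frames (≈ 165.4346); B is behind A.

165600/1001 frames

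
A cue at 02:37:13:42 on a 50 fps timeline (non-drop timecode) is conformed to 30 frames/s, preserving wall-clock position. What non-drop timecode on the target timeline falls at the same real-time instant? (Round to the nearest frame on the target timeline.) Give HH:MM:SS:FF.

02:37:13:25

Source frame index: (2×3600 + 37×60 + 13) × 50 + 42 = 471692.
Real time: 471692 / (50) = 235846/25 s.
Target frame: (235846/25) × (30) = 1415076/5 ≈ 283015.200 → 283015.
At 30 labels/s: frame 283015 → 02:37:13:25.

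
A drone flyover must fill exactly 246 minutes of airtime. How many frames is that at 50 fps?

246 min = 14760 s.
Frames = 14760 × 50 = 738000.

738000 frames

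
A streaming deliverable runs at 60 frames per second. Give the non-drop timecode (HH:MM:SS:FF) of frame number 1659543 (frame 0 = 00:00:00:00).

07:40:59:03

1659543 ÷ 60 = 27659 full seconds, remainder 3 frames.
27659 s = 7 h 40 min 59 s.
Timecode: 07:40:59:03.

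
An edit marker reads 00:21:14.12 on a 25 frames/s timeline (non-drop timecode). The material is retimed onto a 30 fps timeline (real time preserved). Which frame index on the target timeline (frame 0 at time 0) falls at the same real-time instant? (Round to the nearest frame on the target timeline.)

frame 38234

Source frame index: (0×3600 + 21×60 + 14) × 25 + 12 = 31862.
Real time: 31862 / (25) = 31862/25 s.
Target frame: (31862/25) × (30) = 191172/5 ≈ 38234.400 → 38234.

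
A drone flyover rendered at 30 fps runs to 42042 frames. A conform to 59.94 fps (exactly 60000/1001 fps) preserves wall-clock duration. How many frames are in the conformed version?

84000 frames

Target frames = source frames × (target rate / source rate) = 42042 × (60000/1001)/(30) = 42042 × 2000/1001 = 84000.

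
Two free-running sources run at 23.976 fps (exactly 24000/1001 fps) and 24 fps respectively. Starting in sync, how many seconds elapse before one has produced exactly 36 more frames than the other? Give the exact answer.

1501.5 seconds

The gap grows by |24 − 24000/1001| = 24/1001 frames per second.
Time for a 36-frame gap: 36 ÷ (24/1001) = 1501.5 s.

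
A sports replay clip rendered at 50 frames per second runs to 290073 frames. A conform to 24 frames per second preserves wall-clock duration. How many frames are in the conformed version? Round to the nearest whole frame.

139235 frames

Frames at target rate = 290073 × (24) / (50) = 3480876/25 ≈ 139235.040.
Nearest whole frame: 139235.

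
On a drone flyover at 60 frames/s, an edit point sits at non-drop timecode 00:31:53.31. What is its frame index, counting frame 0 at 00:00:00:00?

114811

Total seconds to the label: (0 × 3600 + 31 × 60 + 53) = 1913.
Frame index = 1913 × 60 + 31 = 114811.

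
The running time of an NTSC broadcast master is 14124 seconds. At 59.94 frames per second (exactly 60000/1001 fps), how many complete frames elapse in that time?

846593 frames

Frames = 14124 × 60000/1001 = 77040000/91 ≈ 846593.4066.
Complete frames: 846593.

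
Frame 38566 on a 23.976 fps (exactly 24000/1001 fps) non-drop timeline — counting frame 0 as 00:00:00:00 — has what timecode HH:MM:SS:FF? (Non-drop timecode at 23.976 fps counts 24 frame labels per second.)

00:26:46:22

38566 ÷ 24 = 1606 full seconds, remainder 22 frames.
1606 s = 0 h 26 min 46 s.
Timecode: 00:26:46:22.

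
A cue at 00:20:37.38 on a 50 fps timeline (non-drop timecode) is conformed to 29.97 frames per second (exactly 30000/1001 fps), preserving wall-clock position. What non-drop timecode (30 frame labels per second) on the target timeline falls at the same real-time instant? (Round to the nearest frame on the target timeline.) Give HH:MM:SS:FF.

Source frame index: (0×3600 + 20×60 + 37) × 50 + 38 = 61888.
Real time: 61888 / (50) = 30944/25 s.
Target frame: (30944/25) × (30000/1001) = 37132800/1001 ≈ 37095.704 → 37096.
At 30 labels/s: frame 37096 → 00:20:36:16.

00:20:36:16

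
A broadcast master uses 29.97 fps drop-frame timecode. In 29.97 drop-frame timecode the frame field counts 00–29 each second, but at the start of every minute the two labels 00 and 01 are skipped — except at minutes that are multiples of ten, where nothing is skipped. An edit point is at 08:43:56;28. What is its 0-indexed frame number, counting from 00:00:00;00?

As if non-drop at 30 labels/s: (8 × 3600 + 43 × 60 + 56) × 30 + 28 = 943108.
Minute boundaries passed: 523; those not divisible by 10: 523 − 52 = 471; dropped labels = 2 × 471 = 942.
Actual frame index = 943108 − 942 = 942166.

942166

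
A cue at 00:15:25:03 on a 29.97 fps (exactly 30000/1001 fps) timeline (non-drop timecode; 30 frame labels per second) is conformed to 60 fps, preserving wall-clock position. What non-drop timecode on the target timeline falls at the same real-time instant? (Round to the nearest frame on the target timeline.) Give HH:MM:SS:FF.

00:15:26:02

Source frame index: (0×3600 + 15×60 + 25) × 30 + 3 = 27753.
Real time: 27753 / (30000/1001) = 9260251/10000 s.
Target frame: (9260251/10000) × (60) = 27780753/500 ≈ 55561.506 → 55562.
At 60 labels/s: frame 55562 → 00:15:26:02.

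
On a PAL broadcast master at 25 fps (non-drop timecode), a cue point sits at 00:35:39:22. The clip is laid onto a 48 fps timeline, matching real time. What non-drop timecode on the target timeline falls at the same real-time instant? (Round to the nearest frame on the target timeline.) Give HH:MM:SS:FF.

Source frame index: (0×3600 + 35×60 + 39) × 25 + 22 = 53497.
Real time: 53497 / (25) = 53497/25 s.
Target frame: (53497/25) × (48) = 2567856/25 ≈ 102714.240 → 102714.
At 48 labels/s: frame 102714 → 00:35:39:42.

00:35:39:42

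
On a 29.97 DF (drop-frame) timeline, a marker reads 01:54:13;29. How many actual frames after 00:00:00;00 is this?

205413

Complete 10-minute blocks: 11, each 17982 frames → 197802.
Remaining 4 whole minutes in the current block: 1800 + 3 × 1798 = 7194 frames.
Within the current minute: 13 × 30 + 29 − 2 = 417 (labels ;00/;01 skipped at this minute). Total = 197802 + 7194 + 417 = 205413.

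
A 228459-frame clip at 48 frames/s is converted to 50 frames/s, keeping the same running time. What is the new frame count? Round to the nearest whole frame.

Frames at target rate = 228459 × (50) / (48) = 1903825/8 ≈ 237978.125.
Nearest whole frame: 237978.

237978 frames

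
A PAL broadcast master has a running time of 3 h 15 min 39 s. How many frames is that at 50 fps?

3 h 15 min 39 s = 11739 s.
Frames = 11739 × 50 = 586950.

586950 frames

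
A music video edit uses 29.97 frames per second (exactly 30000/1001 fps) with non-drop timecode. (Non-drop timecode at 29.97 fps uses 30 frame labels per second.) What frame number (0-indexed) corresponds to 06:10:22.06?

frame 666666

Total seconds to the label: (6 × 3600 + 10 × 60 + 22) = 22222.
Frame index = 22222 × 30 + 6 = 666666.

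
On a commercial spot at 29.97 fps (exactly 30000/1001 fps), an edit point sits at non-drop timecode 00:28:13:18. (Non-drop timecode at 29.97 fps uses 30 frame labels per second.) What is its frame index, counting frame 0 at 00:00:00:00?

Total seconds to the label: (0 × 3600 + 28 × 60 + 13) = 1693.
Frame index = 1693 × 30 + 18 = 50808.

50808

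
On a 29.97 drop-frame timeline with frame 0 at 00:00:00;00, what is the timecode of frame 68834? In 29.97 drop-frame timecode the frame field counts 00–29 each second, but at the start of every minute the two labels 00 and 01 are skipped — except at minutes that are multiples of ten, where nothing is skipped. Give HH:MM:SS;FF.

00:38:16;24

Each 10-minute DF block holds 10 × 60 × 30 − 9 × 2 = 17982 frames. 68834 ÷ 17982 → 3 full blocks, remainder 14888.
Within the partial block the first minute is 1800 frames and each further minute 1798, so 8 further minute boundaries passed. Total skipped labels = 18 × 3 + 2 × 8 = 70.
Non-drop label index = 68834 + 70 = 68904; at 30 labels/s that is 00:38:16:24, i.e. DF 00:38:16;24.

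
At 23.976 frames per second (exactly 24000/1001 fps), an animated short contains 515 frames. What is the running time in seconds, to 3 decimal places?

Running time = 515 × 1001/24000 = 103103/4800 s ≈ 21.480 s.

21.480 seconds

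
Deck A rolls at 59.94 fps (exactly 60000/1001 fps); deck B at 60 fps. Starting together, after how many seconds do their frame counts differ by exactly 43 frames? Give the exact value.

The gap grows by |60 − 60000/1001| = 60/1001 frames per second.
Time for a 43-frame gap: 43 ÷ (60/1001) = 43043/60 s.

43043/60 seconds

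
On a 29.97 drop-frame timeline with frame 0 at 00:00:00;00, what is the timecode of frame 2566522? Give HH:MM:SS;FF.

Ten DF minutes hold 17982 frames, so frame 2566522 lies in block 142 (frames 2553444–2571425) with 13078 frames into that block.
The block's first minute is 1800 frames and the rest 1798 each; 13078 frames reaches minute 7, so 142 × 18 + 7 × 2 = 2570 labels have been skipped so far.
Adding those back, label number 2566522 + 2570 = 2569092 at 30 labels/s is 85636 s + 12 f = 23 h 47 min 16 s frame 12, i.e. 23:47:16;12.

23:47:16;12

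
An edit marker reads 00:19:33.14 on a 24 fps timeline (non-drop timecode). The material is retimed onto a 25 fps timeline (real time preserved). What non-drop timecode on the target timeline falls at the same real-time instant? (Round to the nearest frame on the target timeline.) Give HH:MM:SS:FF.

00:19:33:15

Source frame index: (0×3600 + 19×60 + 33) × 24 + 14 = 28166.
Real time: 28166 / (24) = 14083/12 s.
Target frame: (14083/12) × (25) = 352075/12 ≈ 29339.583 → 29340.
At 25 labels/s: frame 29340 → 00:19:33:15.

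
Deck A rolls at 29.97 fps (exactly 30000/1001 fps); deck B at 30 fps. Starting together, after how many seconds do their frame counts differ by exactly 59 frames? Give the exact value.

59059/30 seconds

The gap grows by |30 − 30000/1001| = 30/1001 frames per second.
Time for a 59-frame gap: 59 ÷ (30/1001) = 59059/30 s.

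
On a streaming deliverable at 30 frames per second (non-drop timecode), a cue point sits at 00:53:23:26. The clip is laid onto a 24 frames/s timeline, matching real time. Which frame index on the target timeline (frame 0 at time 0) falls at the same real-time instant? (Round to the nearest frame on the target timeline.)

Source frame index: (0×3600 + 53×60 + 23) × 30 + 26 = 96116.
Real time: 96116 / (30) = 48058/15 s.
Target frame: (48058/15) × (24) = 384464/5 ≈ 76892.800 → 76893.

frame 76893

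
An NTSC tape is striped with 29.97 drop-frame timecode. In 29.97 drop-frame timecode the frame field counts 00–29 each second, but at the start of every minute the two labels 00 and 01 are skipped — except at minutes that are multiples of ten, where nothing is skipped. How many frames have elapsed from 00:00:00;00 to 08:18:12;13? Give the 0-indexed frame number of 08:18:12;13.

895875

As if non-drop at 30 labels/s: (8 × 3600 + 18 × 60 + 12) × 30 + 13 = 896773.
Minute boundaries passed: 498; those not divisible by 10: 498 − 49 = 449; dropped labels = 2 × 449 = 898.
Actual frame index = 896773 − 898 = 895875.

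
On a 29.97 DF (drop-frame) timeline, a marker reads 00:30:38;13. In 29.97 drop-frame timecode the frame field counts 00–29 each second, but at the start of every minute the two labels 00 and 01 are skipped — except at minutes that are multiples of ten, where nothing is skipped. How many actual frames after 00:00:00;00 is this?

55099

Complete 10-minute blocks: 3, each 17982 frames → 53946.
Remaining 0 whole minutes in the current block: 0 frames.
Within the current minute: 38 × 30 + 13 = 1153. Total = 53946 + 0 + 1153 = 55099.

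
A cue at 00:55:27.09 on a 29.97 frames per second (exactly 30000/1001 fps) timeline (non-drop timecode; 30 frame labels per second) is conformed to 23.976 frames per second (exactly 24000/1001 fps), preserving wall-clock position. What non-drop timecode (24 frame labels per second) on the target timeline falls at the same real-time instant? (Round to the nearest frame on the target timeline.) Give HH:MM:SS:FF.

00:55:27:07

Source frame index: (0×3600 + 55×60 + 27) × 30 + 9 = 99819.
Real time: 99819 / (30000/1001) = 33306273/10000 s.
Target frame: (33306273/10000) × (24000/1001) = 399276/5 ≈ 79855.200 → 79855.
At 24 labels/s: frame 79855 → 00:55:27:07.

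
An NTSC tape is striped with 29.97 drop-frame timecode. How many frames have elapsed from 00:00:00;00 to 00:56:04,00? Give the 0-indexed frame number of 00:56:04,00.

Complete 10-minute blocks: 5, each 17982 frames → 89910.
Remaining 6 whole minutes in the current block: 1800 + 5 × 1798 = 10790 frames.
Within the current minute: 4 × 30 + 0 − 2 = 118 (labels ;00/;01 skipped at this minute). Total = 89910 + 10790 + 118 = 100818.

100818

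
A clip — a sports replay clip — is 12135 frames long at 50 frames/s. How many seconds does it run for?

242.7 seconds

Running time = 12135 / (50) = 242.7 s.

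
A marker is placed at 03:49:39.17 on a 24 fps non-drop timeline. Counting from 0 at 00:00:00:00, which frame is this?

frame 330713

Total seconds to the label: (3 × 3600 + 49 × 60 + 39) = 13779.
Frame index = 13779 × 24 + 17 = 330713.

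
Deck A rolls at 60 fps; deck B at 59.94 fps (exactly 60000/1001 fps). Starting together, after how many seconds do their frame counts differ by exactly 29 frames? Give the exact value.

29029/60 seconds

The gap grows by |60000/1001 − 60| = 60/1001 frames per second.
Time for a 29-frame gap: 29 ÷ (60/1001) = 29029/60 s.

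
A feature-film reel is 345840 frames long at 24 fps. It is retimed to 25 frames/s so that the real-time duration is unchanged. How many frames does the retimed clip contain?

360250 frames

Target frames = source frames × (target rate / source rate) = 345840 × (25)/(24) = 345840 × 25/24 = 360250.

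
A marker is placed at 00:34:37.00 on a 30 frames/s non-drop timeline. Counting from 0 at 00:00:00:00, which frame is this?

Total seconds to the label: (0 × 3600 + 34 × 60 + 37) = 2077.
Frame index = 2077 × 30 + 0 = 62310.

frame 62310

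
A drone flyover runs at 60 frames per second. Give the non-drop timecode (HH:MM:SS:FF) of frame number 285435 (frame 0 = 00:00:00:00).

285435 ÷ 60 = 4757 full seconds, remainder 15 frames.
4757 s = 1 h 19 min 17 s.
Timecode: 01:19:17:15.

01:19:17:15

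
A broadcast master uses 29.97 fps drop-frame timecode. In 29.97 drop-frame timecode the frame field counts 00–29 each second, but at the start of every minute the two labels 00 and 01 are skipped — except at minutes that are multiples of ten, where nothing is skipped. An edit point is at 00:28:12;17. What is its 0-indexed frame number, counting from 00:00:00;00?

As if non-drop at 30 labels/s: (0 × 3600 + 28 × 60 + 12) × 30 + 17 = 50777.
Minute boundaries passed: 28; those not divisible by 10: 28 − 2 = 26; dropped labels = 2 × 26 = 52.
Actual frame index = 50777 − 52 = 50725.

50725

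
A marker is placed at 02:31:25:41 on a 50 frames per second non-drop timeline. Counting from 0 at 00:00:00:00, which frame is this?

454291

Total seconds to the label: (2 × 3600 + 31 × 60 + 25) = 9085.
Frame index = 9085 × 50 + 41 = 454291.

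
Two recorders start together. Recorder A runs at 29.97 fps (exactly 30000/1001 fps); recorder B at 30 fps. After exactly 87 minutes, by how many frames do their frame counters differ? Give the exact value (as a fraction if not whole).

87 min = 5220 s.
A emits 30000/1001 × 5220 = 156600000/1001 frames; B emits 30 × 5220 = 156600.
Difference = 156600/1001 frames (≈ 156.4436); B is ahead of A.

156600/1001 frames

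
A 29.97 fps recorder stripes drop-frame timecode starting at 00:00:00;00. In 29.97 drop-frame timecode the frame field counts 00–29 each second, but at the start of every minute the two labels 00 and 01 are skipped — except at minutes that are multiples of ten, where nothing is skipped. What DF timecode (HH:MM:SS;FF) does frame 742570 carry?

Each 10-minute DF block holds 10 × 60 × 30 − 9 × 2 = 17982 frames. 742570 ÷ 17982 → 41 full blocks, remainder 5308.
Within the partial block the first minute is 1800 frames and each further minute 1798, so 2 further minute boundaries passed. Total skipped labels = 18 × 41 + 2 × 2 = 742.
Non-drop label index = 742570 + 742 = 743312; at 30 labels/s that is 06:52:57:02, i.e. DF 06:52:57;02.

06:52:57;02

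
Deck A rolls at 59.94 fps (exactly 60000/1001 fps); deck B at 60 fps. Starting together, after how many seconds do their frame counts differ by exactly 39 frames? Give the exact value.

The gap grows by |60 − 60000/1001| = 60/1001 frames per second.
Time for a 39-frame gap: 39 ÷ (60/1001) = 650.65 s.

650.65 seconds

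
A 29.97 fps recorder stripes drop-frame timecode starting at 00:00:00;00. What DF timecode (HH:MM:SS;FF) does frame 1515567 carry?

14:02:49;13

Ten DF minutes hold 17982 frames, so frame 1515567 lies in block 84 (frames 1510488–1528469) with 5079 frames into that block.
The block's first minute is 1800 frames and the rest 1798 each; 5079 frames reaches minute 2, so 84 × 18 + 2 × 2 = 1516 labels have been skipped so far.
Adding those back, label number 1515567 + 1516 = 1517083 at 30 labels/s is 50569 s + 13 f = 14 h 2 min 49 s frame 13, i.e. 14:02:49;13.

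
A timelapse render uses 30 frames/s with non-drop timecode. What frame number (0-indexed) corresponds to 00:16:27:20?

Total seconds to the label: (0 × 3600 + 16 × 60 + 27) = 987.
Frame index = 987 × 30 + 20 = 29630.

frame 29630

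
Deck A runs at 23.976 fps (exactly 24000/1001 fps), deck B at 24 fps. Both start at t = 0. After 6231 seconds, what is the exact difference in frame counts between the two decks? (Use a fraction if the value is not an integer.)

A emits 24000/1001 × 6231 = 149544000/1001 frames; B emits 24 × 6231 = 149544.
Difference = 149544/1001 frames (≈ 149.3946); B is ahead of A.

149544/1001 frames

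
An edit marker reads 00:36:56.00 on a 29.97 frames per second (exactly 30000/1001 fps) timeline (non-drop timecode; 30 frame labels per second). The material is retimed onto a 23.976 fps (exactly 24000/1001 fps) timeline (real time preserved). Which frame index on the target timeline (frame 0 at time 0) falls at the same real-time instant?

Source frame index: (0×3600 + 36×60 + 56) × 30 + 0 = 66480.
Real time: 66480 / (30000/1001) = 277277/125 s.
Target frame: (277277/125) × (24000/1001) = 53184.

frame 53184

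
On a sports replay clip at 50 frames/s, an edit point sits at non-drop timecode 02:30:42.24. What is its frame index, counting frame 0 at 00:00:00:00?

Total seconds to the label: (2 × 3600 + 30 × 60 + 42) = 9042.
Frame index = 9042 × 50 + 24 = 452124.

452124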